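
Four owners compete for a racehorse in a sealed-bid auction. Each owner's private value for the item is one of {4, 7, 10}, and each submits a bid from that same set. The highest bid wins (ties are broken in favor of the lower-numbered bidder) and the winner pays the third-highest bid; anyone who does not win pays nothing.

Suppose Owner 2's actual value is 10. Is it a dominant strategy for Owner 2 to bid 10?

Check each profile of the others' bids and compare truth against every alternative bid.
Others bid (4, 4, 10): truth gives 6, best alternative gives 0.
Others bid (4, 10, 4): truth gives 6, best alternative gives 0.
Others bid (7, 4, 4): truth gives 6, best alternative gives 0.
Others bid (4, 7, 10): truth gives 3, best alternative gives 0.
Others bid (4, 10, 7): truth gives 3, best alternative gives 0.
Others bid (7, 4, 7): truth gives 3, best alternative gives 0.
(Remaining 21 profiles checked similarly; truth is weakly best in each.)
In every case the truthful bid is at least as good as any alternative, so it is a dominant strategy.

Yes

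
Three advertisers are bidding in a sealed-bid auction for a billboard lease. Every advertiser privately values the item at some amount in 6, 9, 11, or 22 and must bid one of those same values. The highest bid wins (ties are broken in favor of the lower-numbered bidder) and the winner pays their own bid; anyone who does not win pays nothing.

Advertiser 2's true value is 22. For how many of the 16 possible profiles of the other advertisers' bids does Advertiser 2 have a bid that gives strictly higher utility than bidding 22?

Others bid (6, 6): truth gives 0; bid 9 gives 13 > 0. Violating.
Others bid (6, 9): truth gives 0; bid 9 gives 13 > 0. Violating.
Others bid (6, 11): truth gives 0; bid 11 gives 11 > 0. Violating.
Others bid (9, 6): truth gives 0; bid 11 gives 11 > 0. Violating.
Others bid (6, 22): truth gives 0; no alternative beats it.
Others bid (9, 22): truth gives 0; no alternative beats it.
(Checking all 16 profiles: 6 have a profitable deviation, 10 do not.)

6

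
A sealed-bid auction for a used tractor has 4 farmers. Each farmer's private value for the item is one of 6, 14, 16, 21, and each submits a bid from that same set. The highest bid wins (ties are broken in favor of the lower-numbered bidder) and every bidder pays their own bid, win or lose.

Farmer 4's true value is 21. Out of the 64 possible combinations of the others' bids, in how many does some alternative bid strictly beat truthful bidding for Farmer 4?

45

Others bid (6, 6, 6): truth gives 0; bid 14 gives 7 > 0. Violating.
Others bid (6, 6, 14): truth gives 0; bid 16 gives 5 > 0. Violating.
Others bid (6, 6, 21): truth gives -21; bid 6 gives -6 > -21. Violating.
Others bid (6, 14, 6): truth gives 0; bid 16 gives 5 > 0. Violating.
Others bid (6, 6, 16): truth gives 0; no alternative beats it.
Others bid (6, 14, 16): truth gives 0; no alternative beats it.
(Checking all 64 profiles: 45 have a profitable deviation, 19 do not.)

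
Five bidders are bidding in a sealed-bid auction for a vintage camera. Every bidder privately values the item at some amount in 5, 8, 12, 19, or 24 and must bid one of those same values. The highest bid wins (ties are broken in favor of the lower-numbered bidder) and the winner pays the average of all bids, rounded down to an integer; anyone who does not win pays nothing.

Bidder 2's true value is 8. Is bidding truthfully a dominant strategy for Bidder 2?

Consider the case where Bidder 1 bids 5, Bidder 3 bids 5, Bidder 4 bids 5 and Bidder 5 bids 12.
Truthful bid 8: loses, pays 0, utility 0.
Bid 12 instead: wins, pays 7, utility 8 - 7 = 1.
Since 1 > 0, bidding 12 is strictly better here, so truthful bidding is not dominant.

No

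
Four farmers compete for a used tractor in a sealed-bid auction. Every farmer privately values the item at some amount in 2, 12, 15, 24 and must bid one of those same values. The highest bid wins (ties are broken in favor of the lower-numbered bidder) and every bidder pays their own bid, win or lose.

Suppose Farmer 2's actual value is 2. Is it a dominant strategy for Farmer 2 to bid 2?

Check each profile of the others' bids and compare truth against every alternative bid.
Others bid (2, 2, 15): truth gives -2, best alternative gives -12.
Others bid (2, 2, 24): truth gives -2, best alternative gives -12.
Others bid (2, 12, 15): truth gives -2, best alternative gives -12.
Others bid (2, 12, 24): truth gives -2, best alternative gives -12.
Others bid (2, 15, 2): truth gives -2, best alternative gives -12.
Others bid (2, 15, 12): truth gives -2, best alternative gives -12.
(Remaining 58 profiles checked similarly; truth is weakly best in each.)
In every case the truthful bid is at least as good as any alternative, so it is a dominant strategy.

Yes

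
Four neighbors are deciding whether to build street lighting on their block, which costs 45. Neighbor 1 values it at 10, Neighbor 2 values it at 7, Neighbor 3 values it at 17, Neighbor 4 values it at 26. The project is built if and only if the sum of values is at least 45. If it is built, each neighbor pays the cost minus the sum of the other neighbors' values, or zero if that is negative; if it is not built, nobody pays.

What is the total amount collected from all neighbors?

Total value 60 ≥ cost 45, so it is built.
Neighbor 1: others sum to 50; max(0, 45 - 50) = 0.
Neighbor 2: others sum to 53; max(0, 45 - 53) = 0.
Neighbor 3: others sum to 43; max(0, 45 - 43) = 2.
Neighbor 4: others sum to 34; max(0, 45 - 34) = 11.
Total collected = 0 + 0 + 2 + 11 = 13.

13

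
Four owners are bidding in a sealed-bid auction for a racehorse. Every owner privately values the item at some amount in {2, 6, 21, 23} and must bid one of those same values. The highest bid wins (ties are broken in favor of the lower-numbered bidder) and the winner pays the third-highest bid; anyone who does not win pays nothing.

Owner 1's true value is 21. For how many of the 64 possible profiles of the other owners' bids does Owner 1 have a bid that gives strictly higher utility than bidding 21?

12

Others bid (2, 2, 23): truth gives 0; bid 23 gives 19 > 0. Violating.
Others bid (2, 6, 23): truth gives 0; bid 23 gives 15 > 0. Violating.
Others bid (2, 23, 2): truth gives 0; bid 23 gives 19 > 0. Violating.
Others bid (2, 23, 6): truth gives 0; bid 23 gives 15 > 0. Violating.
Others bid (2, 2, 2): truth gives 19; no alternative beats it.
Others bid (2, 2, 6): truth gives 19; no alternative beats it.
(Checking all 64 profiles: 12 have a profitable deviation, 52 do not.)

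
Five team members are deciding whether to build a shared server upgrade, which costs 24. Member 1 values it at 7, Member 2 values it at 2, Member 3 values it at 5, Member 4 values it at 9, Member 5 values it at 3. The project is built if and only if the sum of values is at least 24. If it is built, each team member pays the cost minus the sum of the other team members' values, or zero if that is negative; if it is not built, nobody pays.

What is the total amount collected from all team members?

16

Total value 26 ≥ cost 24, so it is built.
Member 1: others sum to 19; max(0, 24 - 19) = 5.
Member 2: others sum to 24; max(0, 24 - 24) = 0.
Member 3: others sum to 21; max(0, 24 - 21) = 3.
Member 4: others sum to 17; max(0, 24 - 17) = 7.
Member 5: others sum to 23; max(0, 24 - 23) = 1.
Total collected = 5 + 0 + 3 + 7 + 1 = 16.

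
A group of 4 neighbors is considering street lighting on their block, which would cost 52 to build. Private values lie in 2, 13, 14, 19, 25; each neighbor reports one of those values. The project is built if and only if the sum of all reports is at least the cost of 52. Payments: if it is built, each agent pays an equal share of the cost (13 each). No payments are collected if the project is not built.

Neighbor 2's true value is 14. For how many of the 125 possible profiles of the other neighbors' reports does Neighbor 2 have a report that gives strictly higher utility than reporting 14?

27

Others report (2, 2, 25): truth gives 0; report 25 gives 1 > 0. Violating.
Others report (2, 13, 13): truth gives 0; report 25 gives 1 > 0. Violating.
Others report (2, 13, 14): truth gives 0; report 25 gives 1 > 0. Violating.
Others report (2, 13, 19): truth gives 0; report 19 gives 1 > 0. Violating.
Others report (2, 2, 2): truth gives 0; no alternative beats it.
Others report (2, 2, 13): truth gives 0; no alternative beats it.
(Checking all 125 profiles: 27 have a profitable deviation, 98 do not.)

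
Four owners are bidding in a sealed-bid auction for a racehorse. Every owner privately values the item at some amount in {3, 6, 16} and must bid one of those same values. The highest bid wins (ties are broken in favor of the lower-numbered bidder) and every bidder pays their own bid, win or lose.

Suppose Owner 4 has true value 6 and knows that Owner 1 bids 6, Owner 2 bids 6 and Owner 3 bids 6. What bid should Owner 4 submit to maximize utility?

Bid 3: loses but pays 3, utility -3.
Bid 6: loses but pays 6, utility -6.
Bid 16: wins, pays 16, utility 6 - 16 = -10.
The best choice is 3 with utility -3.

3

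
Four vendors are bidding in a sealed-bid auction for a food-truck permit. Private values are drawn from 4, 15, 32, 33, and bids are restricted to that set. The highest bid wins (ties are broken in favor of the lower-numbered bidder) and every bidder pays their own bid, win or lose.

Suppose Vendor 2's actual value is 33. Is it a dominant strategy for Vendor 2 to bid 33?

Consider the case where Vendor 1 bids 4, Vendor 3 bids 4 and Vendor 4 bids 4.
Truthful bid 33: wins, pays 33, utility 33 - 33 = 0.
Bid 15 instead: wins, pays 15, utility 33 - 15 = 18.
Since 18 > 0, bidding 15 is strictly better here, so truthful bidding is not dominant.

No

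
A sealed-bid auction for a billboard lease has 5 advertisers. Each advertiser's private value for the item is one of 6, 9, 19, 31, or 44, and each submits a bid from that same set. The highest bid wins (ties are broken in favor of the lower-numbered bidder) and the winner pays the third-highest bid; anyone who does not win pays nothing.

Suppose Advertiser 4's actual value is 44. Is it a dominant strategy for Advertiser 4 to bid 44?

Yes

Check each profile of the others' bids and compare truth against every alternative bid.
Others bid (6, 6, 6, 44): truth gives 38, best alternative gives 0.
Others bid (6, 6, 31, 6): truth gives 38, best alternative gives 0.
Others bid (6, 31, 6, 6): truth gives 38, best alternative gives 0.
Others bid (31, 6, 6, 6): truth gives 38, best alternative gives 0.
Others bid (6, 6, 9, 44): truth gives 35, best alternative gives 0.
Others bid (6, 6, 31, 9): truth gives 35, best alternative gives 0.
(Remaining 619 profiles checked similarly; truth is weakly best in each.)
In every case the truthful bid is at least as good as any alternative, so it is a dominant strategy.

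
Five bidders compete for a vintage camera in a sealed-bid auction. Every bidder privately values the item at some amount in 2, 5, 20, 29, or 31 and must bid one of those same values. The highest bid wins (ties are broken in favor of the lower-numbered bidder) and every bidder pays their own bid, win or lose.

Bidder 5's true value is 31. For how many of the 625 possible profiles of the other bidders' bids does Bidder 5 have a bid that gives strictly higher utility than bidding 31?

Others bid (2, 2, 2, 2): truth gives 0; bid 5 gives 26 > 0. Violating.
Others bid (2, 2, 2, 5): truth gives 0; bid 20 gives 11 > 0. Violating.
Others bid (2, 2, 2, 20): truth gives 0; bid 29 gives 2 > 0. Violating.
Others bid (2, 2, 2, 31): truth gives -31; bid 2 gives -2 > -31. Violating.
Others bid (2, 2, 2, 29): truth gives 0; no alternative beats it.
Others bid (2, 2, 5, 29): truth gives 0; no alternative beats it.
(Checking all 625 profiles: 450 have a profitable deviation, 175 do not.)

450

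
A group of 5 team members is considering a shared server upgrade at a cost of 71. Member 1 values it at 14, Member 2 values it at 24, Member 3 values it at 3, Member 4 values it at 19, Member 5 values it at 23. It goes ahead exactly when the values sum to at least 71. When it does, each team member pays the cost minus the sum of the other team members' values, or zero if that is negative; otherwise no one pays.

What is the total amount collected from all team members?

Total value 83 ≥ cost 71, so it is built.
Member 1: others sum to 69; max(0, 71 - 69) = 2.
Member 2: others sum to 59; max(0, 71 - 59) = 12.
Member 3: others sum to 80; max(0, 71 - 80) = 0.
Member 4: others sum to 64; max(0, 71 - 64) = 7.
Member 5: others sum to 60; max(0, 71 - 60) = 11.
Total collected = 2 + 12 + 0 + 7 + 11 = 32.

32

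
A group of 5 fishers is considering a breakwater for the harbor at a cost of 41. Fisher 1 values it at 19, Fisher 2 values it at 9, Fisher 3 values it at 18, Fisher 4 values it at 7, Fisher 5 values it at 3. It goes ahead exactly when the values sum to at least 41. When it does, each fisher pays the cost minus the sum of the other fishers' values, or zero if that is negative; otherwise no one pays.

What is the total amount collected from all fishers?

7

Total value 56 ≥ cost 41, so it is built.
Fisher 1: others sum to 37; max(0, 41 - 37) = 4.
Fisher 2: others sum to 47; max(0, 41 - 47) = 0.
Fisher 3: others sum to 38; max(0, 41 - 38) = 3.
Fisher 4: others sum to 49; max(0, 41 - 49) = 0.
Fisher 5: others sum to 53; max(0, 41 - 53) = 0.
Total collected = 4 + 0 + 3 + 0 + 0 = 7.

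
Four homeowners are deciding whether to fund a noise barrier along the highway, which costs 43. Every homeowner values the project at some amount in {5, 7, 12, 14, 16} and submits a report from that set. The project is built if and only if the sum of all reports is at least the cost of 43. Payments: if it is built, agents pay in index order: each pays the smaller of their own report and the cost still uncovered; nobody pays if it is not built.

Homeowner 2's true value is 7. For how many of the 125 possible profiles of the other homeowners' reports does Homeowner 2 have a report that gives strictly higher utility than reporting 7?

29

Others report (7, 16, 16): truth gives 0; report 5 gives 2 > 0. Violating.
Others report (12, 12, 14): truth gives 0; report 5 gives 2 > 0. Violating.
Others report (12, 12, 16): truth gives 0; report 5 gives 2 > 0. Violating.
Others report (12, 14, 12): truth gives 0; report 5 gives 2 > 0. Violating.
Others report (5, 5, 5): truth gives 0; no alternative beats it.
Others report (5, 5, 7): truth gives 0; no alternative beats it.
(Checking all 125 profiles: 29 have a profitable deviation, 96 do not.)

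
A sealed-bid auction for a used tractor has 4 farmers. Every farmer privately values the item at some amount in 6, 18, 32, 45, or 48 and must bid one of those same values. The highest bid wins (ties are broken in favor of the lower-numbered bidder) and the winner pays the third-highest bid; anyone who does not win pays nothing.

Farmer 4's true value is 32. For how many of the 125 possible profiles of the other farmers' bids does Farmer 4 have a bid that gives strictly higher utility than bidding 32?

24

Others bid (6, 6, 32): truth gives 0; bid 45 gives 26 > 0. Violating.
Others bid (6, 6, 45): truth gives 0; bid 48 gives 26 > 0. Violating.
Others bid (6, 18, 32): truth gives 0; bid 45 gives 14 > 0. Violating.
Others bid (6, 18, 45): truth gives 0; bid 48 gives 14 > 0. Violating.
Others bid (6, 6, 6): truth gives 26; no alternative beats it.
Others bid (6, 6, 18): truth gives 26; no alternative beats it.
(Checking all 125 profiles: 24 have a profitable deviation, 101 do not.)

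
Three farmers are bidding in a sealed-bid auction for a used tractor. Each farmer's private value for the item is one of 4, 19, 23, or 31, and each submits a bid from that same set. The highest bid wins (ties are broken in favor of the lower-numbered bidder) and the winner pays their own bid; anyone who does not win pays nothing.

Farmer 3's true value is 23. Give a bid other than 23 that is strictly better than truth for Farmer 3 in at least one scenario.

19

Suppose Farmer 1 bids 4 and Farmer 2 bids 4.
Bid 23: wins, pays 23, utility 23 - 23 = 0.
Bid 19: wins, pays 19, utility 23 - 19 = 4.
So bidding 19 beats truth here (4 > 0).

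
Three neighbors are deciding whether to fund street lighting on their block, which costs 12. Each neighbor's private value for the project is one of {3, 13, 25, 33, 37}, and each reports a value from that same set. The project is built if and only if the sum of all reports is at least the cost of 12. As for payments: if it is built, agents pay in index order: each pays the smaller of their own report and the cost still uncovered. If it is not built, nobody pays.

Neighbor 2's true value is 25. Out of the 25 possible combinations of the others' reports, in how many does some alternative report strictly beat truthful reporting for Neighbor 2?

4

Others report (3, 13): truth gives 16; report 3 gives 22 > 16. Violating.
Others report (3, 25): truth gives 16; report 3 gives 22 > 16. Violating.
Others report (3, 33): truth gives 16; report 3 gives 22 > 16. Violating.
Others report (3, 37): truth gives 16; report 3 gives 22 > 16. Violating.
Others report (3, 3): truth gives 16; no alternative beats it.
Others report (13, 3): truth gives 25; no alternative beats it.
(Checking all 25 profiles: 4 have a profitable deviation, 21 do not.)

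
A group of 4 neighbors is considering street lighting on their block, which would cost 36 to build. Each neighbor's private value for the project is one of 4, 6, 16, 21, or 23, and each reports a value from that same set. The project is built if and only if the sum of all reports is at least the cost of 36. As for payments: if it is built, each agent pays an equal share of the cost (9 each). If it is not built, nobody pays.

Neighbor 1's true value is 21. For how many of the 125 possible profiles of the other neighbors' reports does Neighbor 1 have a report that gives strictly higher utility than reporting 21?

3

Others report (4, 4, 6): truth gives 0; report 23 gives 12 > 0. Violating.
Others report (4, 6, 4): truth gives 0; report 23 gives 12 > 0. Violating.
Others report (6, 4, 4): truth gives 0; report 23 gives 12 > 0. Violating.
Others report (4, 4, 4): truth gives 0; no alternative beats it.
Others report (4, 4, 16): truth gives 12; no alternative beats it.
(Checking all 125 profiles: 3 have a profitable deviation, 122 do not.)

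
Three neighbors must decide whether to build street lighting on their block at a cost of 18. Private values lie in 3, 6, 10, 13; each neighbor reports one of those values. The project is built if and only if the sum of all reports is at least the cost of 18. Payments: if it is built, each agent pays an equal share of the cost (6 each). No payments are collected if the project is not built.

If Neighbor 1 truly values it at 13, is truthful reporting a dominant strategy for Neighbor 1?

Check each profile of the others' reports and compare truth against every alternative report.
Others report (3, 3): truth gives 7, best alternative gives 0.
Others report (3, 6): truth gives 7, best alternative gives 7.
Others report (3, 10): truth gives 7, best alternative gives 7.
Others report (3, 13): truth gives 7, best alternative gives 7.
Others report (6, 3): truth gives 7, best alternative gives 7.
Others report (6, 6): truth gives 7, best alternative gives 7.
(Remaining 10 profiles checked similarly; truth is weakly best in each.)
In every case the truthful report is at least as good as any alternative, so it is a dominant strategy.

Yes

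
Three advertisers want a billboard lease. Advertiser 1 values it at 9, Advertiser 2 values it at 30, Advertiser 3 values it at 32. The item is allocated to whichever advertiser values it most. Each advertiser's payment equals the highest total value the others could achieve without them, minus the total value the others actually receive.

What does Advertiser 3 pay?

30

Advertiser 3 has the highest value and receives the item.
Without Advertiser 3, the item would go to the next-highest value, 30, so the others could achieve 30.
With Advertiser 3 present and winning, the others receive nothing, so their total is 0.
Payment = 30 - 0 = 30.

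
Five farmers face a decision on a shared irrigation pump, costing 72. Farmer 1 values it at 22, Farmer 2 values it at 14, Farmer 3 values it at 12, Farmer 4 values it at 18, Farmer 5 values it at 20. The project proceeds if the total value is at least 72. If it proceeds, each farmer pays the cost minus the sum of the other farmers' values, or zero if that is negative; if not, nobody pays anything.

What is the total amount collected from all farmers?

18

Total value 86 ≥ cost 72, so it is built.
Farmer 1: others sum to 64; max(0, 72 - 64) = 8.
Farmer 2: others sum to 72; max(0, 72 - 72) = 0.
Farmer 3: others sum to 74; max(0, 72 - 74) = 0.
Farmer 4: others sum to 68; max(0, 72 - 68) = 4.
Farmer 5: others sum to 66; max(0, 72 - 66) = 6.
Total collected = 8 + 0 + 0 + 4 + 6 = 18.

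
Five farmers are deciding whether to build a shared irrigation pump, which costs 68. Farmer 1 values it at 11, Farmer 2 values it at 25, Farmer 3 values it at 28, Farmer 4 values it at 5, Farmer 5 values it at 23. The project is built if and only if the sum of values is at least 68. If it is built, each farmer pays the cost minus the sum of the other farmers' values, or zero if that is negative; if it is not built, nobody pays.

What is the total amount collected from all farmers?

5

Total value 92 ≥ cost 68, so it is built.
Farmer 1: others sum to 81; max(0, 68 - 81) = 0.
Farmer 2: others sum to 67; max(0, 68 - 67) = 1.
Farmer 3: others sum to 64; max(0, 68 - 64) = 4.
Farmer 4: others sum to 87; max(0, 68 - 87) = 0.
Farmer 5: others sum to 69; max(0, 68 - 69) = 0.
Total collected = 0 + 1 + 4 + 0 + 0 = 5.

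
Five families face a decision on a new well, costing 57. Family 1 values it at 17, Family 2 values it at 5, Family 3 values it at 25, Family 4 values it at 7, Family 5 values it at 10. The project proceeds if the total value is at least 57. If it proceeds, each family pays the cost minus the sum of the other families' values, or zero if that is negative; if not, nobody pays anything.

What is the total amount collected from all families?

31

Total value 64 ≥ cost 57, so it is built.
Family 1: others sum to 47; max(0, 57 - 47) = 10.
Family 2: others sum to 59; max(0, 57 - 59) = 0.
Family 3: others sum to 39; max(0, 57 - 39) = 18.
Family 4: others sum to 57; max(0, 57 - 57) = 0.
Family 5: others sum to 54; max(0, 57 - 54) = 3.
Total collected = 10 + 0 + 18 + 0 + 3 = 31.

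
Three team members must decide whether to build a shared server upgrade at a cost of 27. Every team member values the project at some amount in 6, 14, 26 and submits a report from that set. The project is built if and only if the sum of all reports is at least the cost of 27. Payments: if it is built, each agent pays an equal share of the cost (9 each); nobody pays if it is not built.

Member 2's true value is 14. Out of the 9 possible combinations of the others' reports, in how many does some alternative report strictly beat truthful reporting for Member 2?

1

Others report (6, 6): truth gives 0; report 26 gives 5 > 0. Violating.
Others report (6, 14): truth gives 5; no alternative beats it.
Others report (6, 26): truth gives 5; no alternative beats it.
(Checking all 9 profiles: 1 has a profitable deviation, 8 do not.)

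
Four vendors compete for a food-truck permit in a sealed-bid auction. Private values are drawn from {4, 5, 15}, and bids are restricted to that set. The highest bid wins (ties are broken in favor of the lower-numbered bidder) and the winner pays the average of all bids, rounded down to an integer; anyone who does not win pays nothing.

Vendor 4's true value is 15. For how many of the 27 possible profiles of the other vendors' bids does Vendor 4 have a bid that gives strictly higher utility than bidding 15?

1

Others bid (4, 4, 4): truth gives 9; bid 5 gives 11 > 9. Violating.
Others bid (4, 4, 5): truth gives 8; no alternative beats it.
Others bid (4, 4, 15): truth gives 0; no alternative beats it.
(Checking all 27 profiles: 1 has a profitable deviation, 26 do not.)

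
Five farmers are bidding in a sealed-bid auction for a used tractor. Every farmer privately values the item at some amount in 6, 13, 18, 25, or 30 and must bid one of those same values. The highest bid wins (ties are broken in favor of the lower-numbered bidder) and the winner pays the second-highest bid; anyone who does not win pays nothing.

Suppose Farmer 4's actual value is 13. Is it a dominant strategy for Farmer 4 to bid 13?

Yes

Check each profile of the others' bids and compare truth against every alternative bid.
Others bid (6, 6, 6, 6): truth gives 7, best alternative gives 7.
Others bid (6, 6, 6, 13): truth gives 0, best alternative gives 0.
Others bid (6, 6, 6, 18): truth gives 0, best alternative gives 0.
Others bid (6, 6, 6, 25): truth gives 0, best alternative gives 0.
Others bid (6, 6, 6, 30): truth gives 0, best alternative gives 0.
Others bid (6, 6, 13, 6): truth gives 0, best alternative gives 0.
(Remaining 619 profiles checked similarly; truth is weakly best in each.)
In every case the truthful bid is at least as good as any alternative, so it is a dominant strategy.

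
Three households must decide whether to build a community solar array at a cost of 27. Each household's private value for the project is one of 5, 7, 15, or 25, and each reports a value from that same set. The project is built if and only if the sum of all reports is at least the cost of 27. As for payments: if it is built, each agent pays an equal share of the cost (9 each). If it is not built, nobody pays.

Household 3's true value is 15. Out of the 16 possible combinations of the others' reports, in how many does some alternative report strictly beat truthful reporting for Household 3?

Others report (5, 5): truth gives 0; report 25 gives 6 > 0. Violating.
Others report (5, 7): truth gives 6; no alternative beats it.
Others report (5, 15): truth gives 6; no alternative beats it.
(Checking all 16 profiles: 1 has a profitable deviation, 15 do not.)

1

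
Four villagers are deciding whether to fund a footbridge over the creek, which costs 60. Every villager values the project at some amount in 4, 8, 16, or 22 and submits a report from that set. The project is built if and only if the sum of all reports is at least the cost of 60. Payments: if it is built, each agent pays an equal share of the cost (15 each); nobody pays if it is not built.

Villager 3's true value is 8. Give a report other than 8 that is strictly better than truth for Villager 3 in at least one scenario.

4

Suppose Villager 1 reports 8, Villager 2 reports 22 and Villager 4 reports 22.
Report 8: project built, pays 15, utility 8 - 15 = -7.
Report 4: project not built, utility 0.
So reporting 4 beats truth here (0 > -7).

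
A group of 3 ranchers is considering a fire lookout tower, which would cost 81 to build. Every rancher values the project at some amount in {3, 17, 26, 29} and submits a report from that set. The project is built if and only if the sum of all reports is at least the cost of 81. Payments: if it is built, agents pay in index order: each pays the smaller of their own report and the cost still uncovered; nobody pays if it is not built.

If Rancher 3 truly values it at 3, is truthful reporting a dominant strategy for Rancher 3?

Check each profile of the others' reports and compare truth against every alternative report.
Others report (3, 3): truth gives 0, best alternative gives 0.
Others report (3, 17): truth gives 0, best alternative gives 0.
Others report (3, 26): truth gives 0, best alternative gives 0.
Others report (3, 29): truth gives 0, best alternative gives 0.
Others report (17, 3): truth gives 0, best alternative gives 0.
Others report (17, 17): truth gives 0, best alternative gives 0.
(Remaining 10 profiles checked similarly; truth is weakly best in each.)
In every case the truthful report is at least as good as any alternative, so it is a dominant strategy.

Yes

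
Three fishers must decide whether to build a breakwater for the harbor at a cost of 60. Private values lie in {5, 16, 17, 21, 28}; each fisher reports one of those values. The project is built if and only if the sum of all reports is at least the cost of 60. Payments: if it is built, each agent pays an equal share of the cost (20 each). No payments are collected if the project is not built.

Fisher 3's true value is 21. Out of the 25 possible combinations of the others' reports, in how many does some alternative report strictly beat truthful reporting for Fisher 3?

10

Others report (5, 28): truth gives 0; report 28 gives 1 > 0. Violating.
Others report (16, 16): truth gives 0; report 28 gives 1 > 0. Violating.
Others report (16, 17): truth gives 0; report 28 gives 1 > 0. Violating.
Others report (16, 21): truth gives 0; report 28 gives 1 > 0. Violating.
Others report (5, 5): truth gives 0; no alternative beats it.
Others report (5, 16): truth gives 0; no alternative beats it.
(Checking all 25 profiles: 10 have a profitable deviation, 15 do not.)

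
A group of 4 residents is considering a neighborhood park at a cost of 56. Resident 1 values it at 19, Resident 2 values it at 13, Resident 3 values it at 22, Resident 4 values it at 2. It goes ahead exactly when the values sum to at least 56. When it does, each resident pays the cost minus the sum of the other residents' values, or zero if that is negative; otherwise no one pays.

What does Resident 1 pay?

Total value 56 ≥ cost 56, so the project is built.
The other residents' values sum to 37.
Cost minus that sum is 56 - 37 = 19.

19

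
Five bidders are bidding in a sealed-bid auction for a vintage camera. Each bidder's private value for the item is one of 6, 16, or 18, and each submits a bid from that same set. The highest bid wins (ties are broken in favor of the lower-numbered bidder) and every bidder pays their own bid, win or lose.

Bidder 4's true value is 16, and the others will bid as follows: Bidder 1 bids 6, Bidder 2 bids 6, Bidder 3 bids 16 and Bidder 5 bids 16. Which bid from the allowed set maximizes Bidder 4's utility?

18

Bid 6: loses but pays 6, utility -6.
Bid 16: loses but pays 16, utility -16.
Bid 18: wins, pays 18, utility 16 - 18 = -2.
The best choice is 18 with utility -2.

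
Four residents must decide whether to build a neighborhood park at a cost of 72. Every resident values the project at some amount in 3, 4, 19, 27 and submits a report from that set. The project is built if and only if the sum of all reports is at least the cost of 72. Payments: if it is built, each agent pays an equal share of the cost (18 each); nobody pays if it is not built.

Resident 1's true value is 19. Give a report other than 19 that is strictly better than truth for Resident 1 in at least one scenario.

Suppose Resident 2 reports 3, Resident 3 reports 19 and Resident 4 reports 27.
Report 19: project not built, utility 0.
Report 27: project built, pays 18, utility 19 - 18 = 1.
So reporting 27 beats truth here (1 > 0).

27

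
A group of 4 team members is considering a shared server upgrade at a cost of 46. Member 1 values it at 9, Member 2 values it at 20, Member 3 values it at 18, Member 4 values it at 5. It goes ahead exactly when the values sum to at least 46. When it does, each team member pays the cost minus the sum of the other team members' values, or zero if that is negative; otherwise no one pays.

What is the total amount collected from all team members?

Total value 52 ≥ cost 46, so it is built.
Member 1: others sum to 43; max(0, 46 - 43) = 3.
Member 2: others sum to 32; max(0, 46 - 32) = 14.
Member 3: others sum to 34; max(0, 46 - 34) = 12.
Member 4: others sum to 47; max(0, 46 - 47) = 0.
Total collected = 3 + 14 + 12 + 0 = 29.

29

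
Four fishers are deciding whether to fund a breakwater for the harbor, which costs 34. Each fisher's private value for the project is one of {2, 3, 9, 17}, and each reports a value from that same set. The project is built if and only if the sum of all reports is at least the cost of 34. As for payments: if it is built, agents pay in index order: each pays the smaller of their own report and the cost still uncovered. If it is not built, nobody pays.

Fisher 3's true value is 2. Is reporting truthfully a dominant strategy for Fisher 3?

Check each profile of the others' reports and compare truth against every alternative report.
Others report (2, 17, 17): truth gives 0, best alternative gives -1.
Others report (3, 17, 17): truth gives 0, best alternative gives -1.
Others report (9, 9, 17): truth gives 0, best alternative gives -1.
Others report (9, 17, 9): truth gives 0, best alternative gives -1.
Others report (9, 17, 17): truth gives 0, best alternative gives -1.
Others report (17, 2, 17): truth gives 0, best alternative gives -1.
(Remaining 58 profiles checked similarly; truth is weakly best in each.)
In every case the truthful report is at least as good as any alternative, so it is a dominant strategy.

Yes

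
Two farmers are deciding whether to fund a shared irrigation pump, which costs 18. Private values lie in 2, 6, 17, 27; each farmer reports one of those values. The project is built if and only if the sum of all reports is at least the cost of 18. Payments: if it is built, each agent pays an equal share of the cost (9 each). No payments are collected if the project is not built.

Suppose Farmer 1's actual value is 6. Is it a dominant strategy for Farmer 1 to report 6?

Yes

Check each profile of the others' reports and compare truth against every alternative report.
Others report (17): truth gives -3, best alternative gives -3.
Others report (27): truth gives -3, best alternative gives -3.
Others report (2): truth gives 0, best alternative gives 0.
Others report (6): truth gives 0, best alternative gives 0.
In every case the truthful report is at least as good as any alternative, so it is a dominant strategy.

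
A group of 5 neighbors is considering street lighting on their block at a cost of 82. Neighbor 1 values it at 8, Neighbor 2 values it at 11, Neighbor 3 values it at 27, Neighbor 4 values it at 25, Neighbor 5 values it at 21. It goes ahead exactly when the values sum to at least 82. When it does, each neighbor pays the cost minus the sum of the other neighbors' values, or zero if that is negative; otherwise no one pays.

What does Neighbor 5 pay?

Total value 92 ≥ cost 82, so the project is built.
The other neighbors' values sum to 71.
Cost minus that sum is 82 - 71 = 11.

11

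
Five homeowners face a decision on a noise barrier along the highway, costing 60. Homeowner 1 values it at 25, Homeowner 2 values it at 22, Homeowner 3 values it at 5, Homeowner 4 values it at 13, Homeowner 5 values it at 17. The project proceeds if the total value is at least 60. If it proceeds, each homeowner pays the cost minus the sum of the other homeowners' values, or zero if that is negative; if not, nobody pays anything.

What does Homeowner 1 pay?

Total value 82 ≥ cost 60, so the project is built.
The other homeowners' values sum to 57.
Cost minus that sum is 60 - 57 = 3.

3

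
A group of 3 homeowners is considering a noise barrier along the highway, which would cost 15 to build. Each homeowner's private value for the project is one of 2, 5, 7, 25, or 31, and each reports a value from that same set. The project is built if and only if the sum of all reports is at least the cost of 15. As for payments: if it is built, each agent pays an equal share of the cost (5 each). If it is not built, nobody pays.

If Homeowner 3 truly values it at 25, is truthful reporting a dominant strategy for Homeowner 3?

Check each profile of the others' reports and compare truth against every alternative report.
Others report (2, 2): truth gives 20, best alternative gives 20.
Others report (2, 5): truth gives 20, best alternative gives 20.
Others report (2, 7): truth gives 20, best alternative gives 20.
Others report (2, 25): truth gives 20, best alternative gives 20.
Others report (2, 31): truth gives 20, best alternative gives 20.
Others report (5, 2): truth gives 20, best alternative gives 20.
(Remaining 19 profiles checked similarly; truth is weakly best in each.)
In every case the truthful report is at least as good as any alternative, so it is a dominant strategy.

Yes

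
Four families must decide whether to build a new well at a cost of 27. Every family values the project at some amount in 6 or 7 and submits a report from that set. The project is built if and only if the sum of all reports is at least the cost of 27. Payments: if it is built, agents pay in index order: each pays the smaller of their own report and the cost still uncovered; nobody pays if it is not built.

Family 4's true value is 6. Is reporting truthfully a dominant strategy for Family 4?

Yes

Check each profile of the others' reports and compare truth against every alternative report.
Others report (6, 7, 7): truth gives 0, best alternative gives -1.
Others report (7, 6, 7): truth gives 0, best alternative gives -1.
Others report (7, 7, 6): truth gives 0, best alternative gives -1.
Others report (6, 6, 6): truth gives 0, best alternative gives 0.
Others report (6, 6, 7): truth gives 0, best alternative gives 0.
Others report (6, 7, 6): truth gives 0, best alternative gives 0.
(Remaining 2 profiles checked similarly; truth is weakly best in each.)
In every case the truthful report is at least as good as any alternative, so it is a dominant strategy.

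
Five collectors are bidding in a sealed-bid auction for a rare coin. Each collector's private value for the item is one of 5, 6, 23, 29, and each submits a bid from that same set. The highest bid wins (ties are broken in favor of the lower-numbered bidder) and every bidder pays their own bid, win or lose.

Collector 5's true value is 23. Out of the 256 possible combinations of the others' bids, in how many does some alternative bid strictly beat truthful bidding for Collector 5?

241

Others bid (5, 5, 5, 5): truth gives 0; bid 6 gives 17 > 0. Violating.
Others bid (5, 5, 5, 23): truth gives -23; bid 5 gives -5 > -23. Violating.
Others bid (5, 5, 5, 29): truth gives -23; bid 5 gives -5 > -23. Violating.
Others bid (5, 5, 6, 23): truth gives -23; bid 5 gives -5 > -23. Violating.
Others bid (5, 5, 5, 6): truth gives 0; no alternative beats it.
Others bid (5, 5, 6, 5): truth gives 0; no alternative beats it.
(Checking all 256 profiles: 241 have a profitable deviation, 15 do not.)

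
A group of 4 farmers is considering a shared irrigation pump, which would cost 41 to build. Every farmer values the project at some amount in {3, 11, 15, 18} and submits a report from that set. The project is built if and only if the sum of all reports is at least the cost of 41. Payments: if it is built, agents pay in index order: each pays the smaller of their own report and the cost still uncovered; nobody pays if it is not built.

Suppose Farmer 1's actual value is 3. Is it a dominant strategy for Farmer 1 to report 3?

Check each profile of the others' reports and compare truth against every alternative report.
Others report (3, 11, 18): truth gives 0, best alternative gives -8.
Others report (3, 15, 15): truth gives 0, best alternative gives -8.
Others report (3, 15, 18): truth gives 0, best alternative gives -8.
Others report (3, 18, 11): truth gives 0, best alternative gives -8.
Others report (3, 18, 15): truth gives 0, best alternative gives -8.
Others report (3, 18, 18): truth gives 0, best alternative gives -8.
(Remaining 58 profiles checked similarly; truth is weakly best in each.)
In every case the truthful report is at least as good as any alternative, so it is a dominant strategy.

Yes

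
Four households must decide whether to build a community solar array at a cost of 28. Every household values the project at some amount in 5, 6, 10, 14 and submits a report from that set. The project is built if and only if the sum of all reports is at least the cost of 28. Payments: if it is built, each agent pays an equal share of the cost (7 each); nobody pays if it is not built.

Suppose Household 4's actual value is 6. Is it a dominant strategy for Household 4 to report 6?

No

Consider the case where Household 1 reports 6, Household 2 reports 6 and Household 3 reports 10.
Truthful report 6: project built, pays 7, utility 6 - 7 = -1.
Report 5 instead: project not built, utility 0.
Since 0 > -1, reporting 5 is strictly better here, so truthful reporting is not dominant.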